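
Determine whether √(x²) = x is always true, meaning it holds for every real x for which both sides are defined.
Claim: √(x²) = x.
Test a specific point where both sides are defined: x = -1.
LHS = √(x²) ≈ 1.0000
RHS = x ≈ -1.0000
Since 1.0000 ≠ -1.0000, the equation fails at this point, so it cannot hold for every real x for which both sides are defined.
√(x²) = |x|, which differs from x whenever x < 0 (both sides are defined for every real x).

Conclusion: No, this is NOT an identity.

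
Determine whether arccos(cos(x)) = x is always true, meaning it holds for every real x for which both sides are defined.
No, this is NOT an identity.

Claim: arccos(cos(x)) = x.
Test a specific point where both sides are defined: x = -π/3.
LHS = arccos(cos(x)) ≈ 1.0472
RHS = x ≈ -1.0472
Since 1.0472 ≠ -1.0472, the equation fails at this point, so it cannot hold for every real x for which both sides are defined.
arccos only returns values in [0, π], so arccos(cos(x)) = x holds only for x in that interval, not for all real x.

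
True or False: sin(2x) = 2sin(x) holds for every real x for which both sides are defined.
False.

Claim: sin(2x) = 2sin(x).
Test a specific point where both sides are defined: x = -π/2.
LHS = sin(2x) ≈ 0.0000
RHS = 2sin(x) ≈ -2.0000
Since 0.0000 ≠ -2.0000, the equation fails at this point, so it cannot hold for every real x for which both sides are defined.
The correct double-angle formula is sin(2x) = 2sin(x)cos(x).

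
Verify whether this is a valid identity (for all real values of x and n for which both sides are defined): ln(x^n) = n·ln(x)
Yes, this is an identity.

Claim: ln(x^n) = n·ln(x).
Reasoning: The right side requires x > 0. For x > 0, x^n = (e^(ln x))^n = e^(n·ln x), so taking ln of both sides gives ln(x^n) = n·ln(x).
So the two sides agree for all real values of x and n for which both sides are defined.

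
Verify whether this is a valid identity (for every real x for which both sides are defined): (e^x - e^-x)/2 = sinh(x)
Yes, this is an identity.

Claim: (e^x - e^-x)/2 = sinh(x).
Reasoning: This is exactly the definition of the hyperbolic sine: sinh(x) := (e^x - e^-x)/2.
So the two sides agree for every real x for which both sides are defined.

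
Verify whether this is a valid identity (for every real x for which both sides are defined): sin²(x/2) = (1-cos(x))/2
Claim: sin²(x/2) = (1-cos(x))/2.
Reasoning: Use cos(2θ) = 1 - 2sin²θ with θ = x/2: cos(x) = 1 - 2sin²(x/2). Solving for sin²(x/2) gives (1 - cos(x))/2.
So the two sides agree for every real x for which both sides are defined.

Conclusion: Yes, this is an identity.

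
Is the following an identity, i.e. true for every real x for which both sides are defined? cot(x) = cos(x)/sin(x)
Claim: cot(x) = cos(x)/sin(x).
Reasoning: cot(x) is defined as 1/tan(x) = 1/(sin(x)/cos(x)) = cos(x)/sin(x), wherever sin(x) ≠ 0.
So the two sides agree for every real x for which both sides are defined.

Conclusion: Yes, this is an identity.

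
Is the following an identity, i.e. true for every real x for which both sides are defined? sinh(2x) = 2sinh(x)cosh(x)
Claim: sinh(2x) = 2sinh(x)cosh(x).
Reasoning: 2sinh(x)cosh(x) = 2 · (e^x - e^-x)/2 · (e^x + e^-x)/2 = (e^(2x) - e^(-2x))/2 = sinh(2x).
So the two sides agree for every real x for which both sides are defined.

Conclusion: Yes, this is an identity.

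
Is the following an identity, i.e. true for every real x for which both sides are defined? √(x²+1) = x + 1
No, this is NOT an identity.

Claim: √(x²+1) = x + 1.
Test a specific point where both sides are defined: x = 3.
LHS = √(x²+1) ≈ 3.1623
RHS = x + 1 ≈ 4.0000
Since 3.1623 ≠ 4.0000, the equation fails at this point, so it cannot hold for every real x for which both sides are defined.
(x+1)² = x² + 2x + 1 ≠ x² + 1 unless x = 0.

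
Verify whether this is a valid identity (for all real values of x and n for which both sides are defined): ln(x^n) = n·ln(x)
Claim: ln(x^n) = n·ln(x).
Reasoning: The right side requires x > 0. For x > 0, x^n = (e^(ln x))^n = e^(n·ln x), so taking ln of both sides gives ln(x^n) = n·ln(x).
So the two sides agree for all real values of x and n for which both sides are defined.

Conclusion: Yes, this is an identity.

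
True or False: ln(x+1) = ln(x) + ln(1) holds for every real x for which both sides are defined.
False.

Claim: ln(x+1) = ln(x) + ln(1).
Test a specific point where both sides are defined: x = 5.
LHS = ln(x+1) ≈ 1.7918
RHS = ln(x) + ln(1) ≈ 1.6094
Since 1.7918 ≠ 1.6094, the equation fails at this point, so it cannot hold for every real x for which both sides are defined.
ln(1) = 0, so the right side is just ln(x), which differs from ln(x+1).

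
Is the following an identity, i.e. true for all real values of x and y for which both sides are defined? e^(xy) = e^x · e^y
No, this is NOT an identity.

Claim: e^(xy) = e^x · e^y.
Test a specific point where both sides are defined: x = 3/2, y = 3/2.
LHS = e^(xy) ≈ 9.4877
RHS = e^x · e^y ≈ 20.0855
Since 9.4877 ≠ 20.0855, the equation fails at this point, so it cannot hold for all real values of x and y for which both sides are defined.
e^x · e^y = e^(x+y), not e^(xy).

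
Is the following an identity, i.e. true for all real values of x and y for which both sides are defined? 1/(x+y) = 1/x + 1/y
No, this is NOT an identity.

Claim: 1/(x+y) = 1/x + 1/y.
Test a specific point where both sides are defined: x = 1, y = -2.
LHS = 1/(x+y) ≈ -1.0000
RHS = 1/x + 1/y ≈ 0.5000
Since -1.0000 ≠ 0.5000, the equation fails at this point, so it cannot hold for all real values of x and y for which both sides are defined.
1/x + 1/y = (x+y)/(xy), which is not 1/(x+y).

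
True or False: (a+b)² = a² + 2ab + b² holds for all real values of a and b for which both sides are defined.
True.

Claim: (a+b)² = a² + 2ab + b².
Reasoning: Expand: (a+b)² = (a+b)(a+b) = a·a + a·b + b·a + b·b = a² + 2ab + b².
So the two sides agree for all real values of a and b for which both sides are defined.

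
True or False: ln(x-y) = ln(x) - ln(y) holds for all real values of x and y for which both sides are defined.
False.

Claim: ln(x-y) = ln(x) - ln(y).
Test a specific point where both sides are defined: x = 5, y = 3.
LHS = ln(x-y) ≈ 0.6931
RHS = ln(x) - ln(y) ≈ 0.5108
Since 0.6931 ≠ 0.5108, the equation fails at this point, so it cannot hold for all real values of x and y for which both sides are defined.
ln(x) - ln(y) = ln(x/y), not ln(x-y).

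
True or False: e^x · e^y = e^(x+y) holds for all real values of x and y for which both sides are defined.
Claim: e^x · e^y = e^(x+y).
Reasoning: This is the law of exponents for a common base: multiplying powers adds exponents. E.g. from the series, (Σ x^j/j!)(Σ y^k/k!) = Σ_m (Σ_{j+k=m} x^j y^k/(j!k!)) = Σ_m (x+y)^m/m! by the binomial theorem.
So the two sides agree for all real values of x and y for which both sides are defined.

Conclusion: True.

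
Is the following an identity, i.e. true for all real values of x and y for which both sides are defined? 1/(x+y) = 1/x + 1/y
Claim: 1/(x+y) = 1/x + 1/y.
Test a specific point where both sides are defined: x = 1/2, y = 4.
LHS = 1/(x+y) ≈ 0.2222
RHS = 1/x + 1/y ≈ 2.2500
Since 0.2222 ≠ 2.2500, the equation fails at this point, so it cannot hold for all real values of x and y for which both sides are defined.
1/x + 1/y = (x+y)/(xy), which is not 1/(x+y).

Conclusion: No, this is NOT an identity.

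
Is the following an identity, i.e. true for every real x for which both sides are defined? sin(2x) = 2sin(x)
Claim: sin(2x) = 2sin(x).
Test a specific point where both sides are defined: x = -π/4.
LHS = sin(2x) ≈ -1.0000
RHS = 2sin(x) ≈ -1.4142
Since -1.0000 ≠ -1.4142, the equation fails at this point, so it cannot hold for every real x for which both sides are defined.
The correct double-angle formula is sin(2x) = 2sin(x)cos(x).

Conclusion: No, this is NOT an identity.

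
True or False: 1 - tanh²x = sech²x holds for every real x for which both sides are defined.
Claim: 1 - tanh²x = sech²x.
Reasoning: Divide cosh²x - sinh²x = 1 through by cosh²x (never zero): 1 - tanh²x = 1/cosh²x = sech²x.
So the two sides agree for every real x for which both sides are defined.

Conclusion: True.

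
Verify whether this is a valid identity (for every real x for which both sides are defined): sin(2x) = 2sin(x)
Claim: sin(2x) = 2sin(x).
Test a specific point where both sides are defined: x = π/4.
LHS = sin(2x) ≈ 1.0000
RHS = 2sin(x) ≈ 1.4142
Since 1.0000 ≠ 1.4142, the equation fails at this point, so it cannot hold for every real x for which both sides are defined.
The correct double-angle formula is sin(2x) = 2sin(x)cos(x).

Conclusion: No, this is NOT an identity.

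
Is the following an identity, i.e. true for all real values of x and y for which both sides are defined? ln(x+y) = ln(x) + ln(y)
No, this is NOT an identity.

Claim: ln(x+y) = ln(x) + ln(y).
Test a specific point where both sides are defined: x = 3, y = 3.
LHS = ln(x+y) ≈ 1.7918
RHS = ln(x) + ln(y) ≈ 2.1972
Since 1.7918 ≠ 2.1972, the equation fails at this point, so it cannot hold for all real values of x and y for which both sides are defined.
ln(x) + ln(y) = ln(xy), not ln(x+y).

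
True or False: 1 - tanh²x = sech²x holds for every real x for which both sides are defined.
Claim: 1 - tanh²x = sech²x.
Reasoning: Divide cosh²x - sinh²x = 1 through by cosh²x (never zero): 1 - tanh²x = 1/cosh²x = sech²x.
So the two sides agree for every real x for which both sides are defined.

Conclusion: True.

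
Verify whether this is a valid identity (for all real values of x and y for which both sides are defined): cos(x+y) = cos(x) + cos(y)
No, this is NOT an identity.

Claim: cos(x+y) = cos(x) + cos(y).
Test a specific point where both sides are defined: x = π, y = π/2.
LHS = cos(x+y) ≈ 0.0000
RHS = cos(x) + cos(y) ≈ -1.0000
Since 0.0000 ≠ -1.0000, the equation fails at this point, so it cannot hold for all real values of x and y for which both sides are defined.
The correct expansion is cos(x+y) = cos(x)cos(y) - sin(x)sin(y); cosine is not additive.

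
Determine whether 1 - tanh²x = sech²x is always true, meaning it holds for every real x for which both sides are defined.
Yes, this is an identity.

Claim: 1 - tanh²x = sech²x.
Reasoning: Divide cosh²x - sinh²x = 1 through by cosh²x (never zero): 1 - tanh²x = 1/cosh²x = sech²x.
So the two sides agree for every real x for which both sides are defined.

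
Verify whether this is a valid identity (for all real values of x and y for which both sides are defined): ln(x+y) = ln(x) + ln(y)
No, this is NOT an identity.

Claim: ln(x+y) = ln(x) + ln(y).
Test a specific point where both sides are defined: x = 4, y = 3/2.
LHS = ln(x+y) ≈ 1.7047
RHS = ln(x) + ln(y) ≈ 1.7918
Since 1.7047 ≠ 1.7918, the equation fails at this point, so it cannot hold for all real values of x and y for which both sides are defined.
ln(x) + ln(y) = ln(xy), not ln(x+y).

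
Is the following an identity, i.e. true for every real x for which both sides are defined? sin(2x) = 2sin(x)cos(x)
Claim: sin(2x) = 2sin(x)cos(x).
Reasoning: Put y = x in the addition formula sin(x+y) = sin(x)cos(y) + cos(x)sin(y): sin(2x) = sin(x)cos(x) + cos(x)sin(x) = 2sin(x)cos(x).
So the two sides agree for every real x for which both sides are defined.

Conclusion: Yes, this is an identity.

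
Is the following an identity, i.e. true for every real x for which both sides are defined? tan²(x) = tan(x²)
Claim: tan²(x) = tan(x²).
Test a specific point where both sides are defined: x = -π/4.
LHS = tan²(x) ≈ 1.0000
RHS = tan(x²) ≈ 0.7092
Since 1.0000 ≠ 0.7092, the equation fails at this point, so it cannot hold for every real x for which both sides are defined.
tan²(x) means (tan x)², squaring the output; tan(x²) squares the input. These are different functions.

Conclusion: No, this is NOT an identity.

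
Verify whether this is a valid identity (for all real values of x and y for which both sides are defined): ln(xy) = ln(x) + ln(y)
Yes, this is an identity.

Claim: ln(xy) = ln(x) + ln(y).
Reasoning: Both sides are simultaneously defined only when x, y > 0. Write x = e^p, y = e^q (p = ln x, q = ln y). Then xy = e^p · e^q = e^(p+q), so ln(xy) = p + q = ln(x) + ln(y).
So the two sides agree for all real values of x and y for which both sides are defined.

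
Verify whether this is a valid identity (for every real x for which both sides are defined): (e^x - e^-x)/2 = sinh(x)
Claim: (e^x - e^-x)/2 = sinh(x).
Reasoning: This is exactly the definition of the hyperbolic sine: sinh(x) := (e^x - e^-x)/2.
So the two sides agree for every real x for which both sides are defined.

Conclusion: Yes, this is an identity.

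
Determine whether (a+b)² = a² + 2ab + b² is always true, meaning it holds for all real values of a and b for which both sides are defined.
Yes, this is an identity.

Claim: (a+b)² = a² + 2ab + b².
Reasoning: Expand: (a+b)² = (a+b)(a+b) = a·a + a·b + b·a + b·b = a² + 2ab + b².
So the two sides agree for all real values of a and b for which both sides are defined.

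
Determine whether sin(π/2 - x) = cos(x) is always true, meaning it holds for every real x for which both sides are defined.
Claim: sin(π/2 - x) = cos(x).
Reasoning: Use sin(u - v) = sin(u)cos(v) - cos(u)sin(v) with u = π/2, v = x: sin(π/2)cos(x) - cos(π/2)sin(x) = 1·cos(x) - 0·sin(x) = cos(x).
So the two sides agree for every real x for which both sides are defined.

Conclusion: Yes, this is an identity.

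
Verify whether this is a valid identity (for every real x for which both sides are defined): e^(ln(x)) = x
Claim: e^(ln(x)) = x.
Reasoning: For x > 0, ln(x) is by definition the exponent p such that e^p = x. Raising e to that exponent therefore returns x: e^(ln x) = x.
So the two sides agree for every real x for which both sides are defined.

Conclusion: Yes, this is an identity.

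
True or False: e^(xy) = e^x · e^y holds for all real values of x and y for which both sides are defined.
False.

Claim: e^(xy) = e^x · e^y.
Test a specific point where both sides are defined: x = -1, y = 4.
LHS = e^(xy) ≈ 0.0183
RHS = e^x · e^y ≈ 20.0855
Since 0.0183 ≠ 20.0855, the equation fails at this point, so it cannot hold for all real values of x and y for which both sides are defined.
e^x · e^y = e^(x+y), not e^(xy).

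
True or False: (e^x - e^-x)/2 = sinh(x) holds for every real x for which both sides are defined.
Claim: (e^x - e^-x)/2 = sinh(x).
Reasoning: This is exactly the definition of the hyperbolic sine: sinh(x) := (e^x - e^-x)/2.
So the two sides agree for every real x for which both sides are defined.

Conclusion: True.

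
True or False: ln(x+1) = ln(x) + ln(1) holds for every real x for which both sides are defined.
False.

Claim: ln(x+1) = ln(x) + ln(1).
Test a specific point where both sides are defined: x = 5.
LHS = ln(x+1) ≈ 1.7918
RHS = ln(x) + ln(1) ≈ 1.6094
Since 1.7918 ≠ 1.6094, the equation fails at this point, so it cannot hold for every real x for which both sides are defined.
ln(1) = 0, so the right side is just ln(x), which differs from ln(x+1).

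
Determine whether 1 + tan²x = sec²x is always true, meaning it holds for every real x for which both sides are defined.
Yes, this is an identity.

Claim: 1 + tan²x = sec²x.
Reasoning: Start from sin²x + cos²x = 1 and divide every term by cos²x (allowed wherever tan x and sec x are defined): tan²x + 1 = 1/cos²x = sec²x.
So the two sides agree for every real x for which both sides are defined.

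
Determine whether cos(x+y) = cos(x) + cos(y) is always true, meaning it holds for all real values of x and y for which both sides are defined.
Claim: cos(x+y) = cos(x) + cos(y).
Test a specific point where both sides are defined: x = π/4, y = 2π/3.
LHS = cos(x+y) ≈ -0.9659
RHS = cos(x) + cos(y) ≈ 0.2071
Since -0.9659 ≠ 0.2071, the equation fails at this point, so it cannot hold for all real values of x and y for which both sides are defined.
The correct expansion is cos(x+y) = cos(x)cos(y) - sin(x)sin(y); cosine is not additive.

Conclusion: No, this is NOT an identity.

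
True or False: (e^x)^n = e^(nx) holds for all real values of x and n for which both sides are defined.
True.

Claim: (e^x)^n = e^(nx).
Reasoning: e^x is a positive real number, and for a positive base B and real exponent n, B^n = e^(n·ln B). With B = e^x, ln B = x, so (e^x)^n = e^(n·x).
So the two sides agree for all real values of x and n for which both sides are defined.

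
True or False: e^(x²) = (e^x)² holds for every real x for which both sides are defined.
False.

Claim: e^(x²) = (e^x)².
Test a specific point where both sides are defined: x = -1.
LHS = e^(x²) ≈ 2.7183
RHS = (e^x)² ≈ 0.1353
Since 2.7183 ≠ 0.1353, the equation fails at this point, so it cannot hold for every real x for which both sides are defined.
(e^x)² = e^(2x), and 2x ≠ x² in general.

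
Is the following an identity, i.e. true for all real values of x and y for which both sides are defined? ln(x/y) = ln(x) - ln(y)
Yes, this is an identity.

Claim: ln(x/y) = ln(x) - ln(y).
Reasoning: Both sides are simultaneously defined only when x, y > 0. Write x = e^p, y = e^q. Then x/y = e^(p-q), so ln(x/y) = p - q = ln(x) - ln(y).
So the two sides agree for all real values of x and y for which both sides are defined.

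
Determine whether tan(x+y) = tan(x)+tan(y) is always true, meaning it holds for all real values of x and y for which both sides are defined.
Claim: tan(x+y) = tan(x)+tan(y).
Test a specific point where both sides are defined: x = -π/3, y = π/6.
LHS = tan(x+y) ≈ -0.5774
RHS = tan(x)+tan(y) ≈ -1.1547
Since -0.5774 ≠ -1.1547, the equation fails at this point, so it cannot hold for all real values of x and y for which both sides are defined.
The correct formula is tan(x+y) = (tan(x) + tan(y))/(1 - tan(x)tan(y)).

Conclusion: No, this is NOT an identity.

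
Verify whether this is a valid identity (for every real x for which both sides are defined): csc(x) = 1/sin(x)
Yes, this is an identity.

Claim: csc(x) = 1/sin(x).
Reasoning: csc(x) is by definition the reciprocal of sin(x), wherever sin(x) ≠ 0.
So the two sides agree for every real x for which both sides are defined.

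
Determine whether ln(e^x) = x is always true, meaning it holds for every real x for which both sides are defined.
Yes, this is an identity.

Claim: ln(e^x) = x.
Reasoning: ln is the inverse of the exponential: ln(e^x) asks for the exponent p with e^p = e^x, and since e^p is one-to-one that exponent is p = x.
So the two sides agree for every real x for which both sides are defined.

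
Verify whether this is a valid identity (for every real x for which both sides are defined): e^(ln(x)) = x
Yes, this is an identity.

Claim: e^(ln(x)) = x.
Reasoning: For x > 0, ln(x) is by definition the exponent p such that e^p = x. Raising e to that exponent therefore returns x: e^(ln x) = x.
So the two sides agree for every real x for which both sides are defined.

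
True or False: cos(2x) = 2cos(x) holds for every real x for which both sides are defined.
Claim: cos(2x) = 2cos(x).
Test a specific point where both sides are defined: x = -π/4.
LHS = cos(2x) ≈ 0.0000
RHS = 2cos(x) ≈ 1.4142
Since 0.0000 ≠ 1.4142, the equation fails at this point, so it cannot hold for every real x for which both sides are defined.
The correct double-angle formula is cos(2x) = cos²x - sin²x.

Conclusion: False.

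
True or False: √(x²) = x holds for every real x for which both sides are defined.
False.

Claim: √(x²) = x.
Test a specific point where both sides are defined: x = -2.
LHS = √(x²) ≈ 2.0000
RHS = x ≈ -2.0000
Since 2.0000 ≠ -2.0000, the equation fails at this point, so it cannot hold for every real x for which both sides are defined.
√(x²) = |x|, which differs from x whenever x < 0 (both sides are defined for every real x).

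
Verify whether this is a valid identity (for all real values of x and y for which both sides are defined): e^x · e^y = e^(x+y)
Claim: e^x · e^y = e^(x+y).
Reasoning: This is the law of exponents for a common base: multiplying powers adds exponents. E.g. from the series, (Σ x^j/j!)(Σ y^k/k!) = Σ_m (Σ_{j+k=m} x^j y^k/(j!k!)) = Σ_m (x+y)^m/m! by the binomial theorem.
So the two sides agree for all real values of x and y for which both sides are defined.

Conclusion: Yes, this is an identity.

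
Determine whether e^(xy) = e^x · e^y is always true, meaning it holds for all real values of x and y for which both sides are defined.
No, this is NOT an identity.

Claim: e^(xy) = e^x · e^y.
Test a specific point where both sides are defined: x = 1/2, y = 2.
LHS = e^(xy) ≈ 2.7183
RHS = e^x · e^y ≈ 12.1825
Since 2.7183 ≠ 12.1825, the equation fails at this point, so it cannot hold for all real values of x and y for which both sides are defined.
e^x · e^y = e^(x+y), not e^(xy).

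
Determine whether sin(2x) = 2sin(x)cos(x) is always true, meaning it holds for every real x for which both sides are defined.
Yes, this is an identity.

Claim: sin(2x) = 2sin(x)cos(x).
Reasoning: Put y = x in the addition formula sin(x+y) = sin(x)cos(y) + cos(x)sin(y): sin(2x) = sin(x)cos(x) + cos(x)sin(x) = 2sin(x)cos(x).
So the two sides agree for every real x for which both sides are defined.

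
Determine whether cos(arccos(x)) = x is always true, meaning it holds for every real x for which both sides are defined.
Claim: cos(arccos(x)) = x.
Reasoning: For -1 ≤ x ≤ 1 (where arccos is defined), arccos(x) is by definition an angle whose cosine equals x. Taking the cosine of that angle returns x. (Note the other order, arccos(cos x) = x, is NOT an identity.)
So the two sides agree for every real x for which both sides are defined.

Conclusion: Yes, this is an identity.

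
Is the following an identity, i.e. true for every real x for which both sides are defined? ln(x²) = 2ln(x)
Claim: ln(x²) = 2ln(x).
Reasoning: The right side requires x > 0. For x > 0, x² = (e^(ln x))² = e^(2ln x), so ln(x²) = 2ln(x). (For x < 0 the right side is undefined, so those values are outside the claim.)
So the two sides agree for every real x for which both sides are defined.

Conclusion: Yes, this is an identity.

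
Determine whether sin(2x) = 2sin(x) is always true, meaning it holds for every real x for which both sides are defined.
No, this is NOT an identity.

Claim: sin(2x) = 2sin(x).
Test a specific point where both sides are defined: x = π/4.
LHS = sin(2x) ≈ 1.0000
RHS = 2sin(x) ≈ 1.4142
Since 1.0000 ≠ 1.4142, the equation fails at this point, so it cannot hold for every real x for which both sides are defined.
The correct double-angle formula is sin(2x) = 2sin(x)cos(x).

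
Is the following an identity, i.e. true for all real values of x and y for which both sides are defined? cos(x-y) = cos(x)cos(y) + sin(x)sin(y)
Claim: cos(x-y) = cos(x)cos(y) + sin(x)sin(y).
Reasoning: Replace y by -y in cos(x+y) = cos(x)cos(y) - sin(x)sin(y) and use cos(-y) = cos(y), sin(-y) = -sin(y): cos(x-y) = cos(x)cos(y) + sin(x)sin(y).
So the two sides agree for all real values of x and y for which both sides are defined.

Conclusion: Yes, this is an identity.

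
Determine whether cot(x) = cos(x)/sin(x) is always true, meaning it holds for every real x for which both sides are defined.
Claim: cot(x) = cos(x)/sin(x).
Reasoning: cot(x) is defined as 1/tan(x) = 1/(sin(x)/cos(x)) = cos(x)/sin(x), wherever sin(x) ≠ 0.
So the two sides agree for every real x for which both sides are defined.

Conclusion: Yes, this is an identity.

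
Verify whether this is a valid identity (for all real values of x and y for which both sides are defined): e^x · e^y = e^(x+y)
Claim: e^x · e^y = e^(x+y).
Reasoning: This is the law of exponents for a common base: multiplying powers adds exponents. E.g. from the series, (Σ x^j/j!)(Σ y^k/k!) = Σ_m (Σ_{j+k=m} x^j y^k/(j!k!)) = Σ_m (x+y)^m/m! by the binomial theorem.
So the two sides agree for all real values of x and y for which both sides are defined.

Conclusion: Yes, this is an identity.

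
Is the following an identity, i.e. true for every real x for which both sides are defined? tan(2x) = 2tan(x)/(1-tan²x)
Claim: tan(2x) = 2tan(x)/(1-tan²x).
Reasoning: tan(2x) = sin(2x)/cos(2x) = 2sin(x)cos(x) / (cos²x - sin²x). Divide numerator and denominator by cos²x: 2tan(x) / (1 - tan²x).
So the two sides agree for every real x for which both sides are defined.

Conclusion: Yes, this is an identity.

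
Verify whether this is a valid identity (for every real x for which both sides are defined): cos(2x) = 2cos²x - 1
Claim: cos(2x) = 2cos²x - 1.
Reasoning: cos(2x) = cos²x - sin²x. Replace sin²x by 1 - cos²x: cos²x - (1 - cos²x) = 2cos²x - 1.
So the two sides agree for every real x for which both sides are defined.

Conclusion: Yes, this is an identity.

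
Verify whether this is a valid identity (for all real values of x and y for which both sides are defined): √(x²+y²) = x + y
Claim: √(x²+y²) = x + y.
Test a specific point where both sides are defined: x = 2, y = 4.
LHS = √(x²+y²) ≈ 4.4721
RHS = x + y ≈ 6.0000
Since 4.4721 ≠ 6.0000, the equation fails at this point, so it cannot hold for all real values of x and y for which both sides are defined.
(x+y)² = x² + 2xy + y², not x² + y², so the square root does not split this way.

Conclusion: No, this is NOT an identity.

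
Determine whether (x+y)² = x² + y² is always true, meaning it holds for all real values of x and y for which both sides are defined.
No, this is NOT an identity.

Claim: (x+y)² = x² + y².
Test a specific point where both sides are defined: x = 1, y = 5.
LHS = (x+y)² ≈ 36.0000
RHS = x² + y² ≈ 26.0000
Since 36.0000 ≠ 26.0000, the equation fails at this point, so it cannot hold for all real values of x and y for which both sides are defined.
The correct expansion is (x+y)² = x² + 2xy + y²; the cross term 2xy is missing.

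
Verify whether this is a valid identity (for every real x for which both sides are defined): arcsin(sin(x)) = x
No, this is NOT an identity.

Claim: arcsin(sin(x)) = x.
Test a specific point where both sides are defined: x = 2π/3.
LHS = arcsin(sin(x)) ≈ 1.0472
RHS = x ≈ 2.0944
Since 1.0472 ≠ 2.0944, the equation fails at this point, so it cannot hold for every real x for which both sides are defined.
arcsin only returns values in [-π/2, π/2], so arcsin(sin(x)) = x holds only for x in that interval, not for all real x.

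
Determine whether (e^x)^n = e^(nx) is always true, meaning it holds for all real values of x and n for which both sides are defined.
Yes, this is an identity.

Claim: (e^x)^n = e^(nx).
Reasoning: e^x is a positive real number, and for a positive base B and real exponent n, B^n = e^(n·ln B). With B = e^x, ln B = x, so (e^x)^n = e^(n·x).
So the two sides agree for all real values of x and n for which both sides are defined.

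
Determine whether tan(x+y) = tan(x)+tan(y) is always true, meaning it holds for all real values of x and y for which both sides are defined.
Claim: tan(x+y) = tan(x)+tan(y).
Test a specific point where both sides are defined: x = -π/3, y = 2π/3.
LHS = tan(x+y) ≈ 1.7321
RHS = tan(x)+tan(y) ≈ -3.4641
Since 1.7321 ≠ -3.4641, the equation fails at this point, so it cannot hold for all real values of x and y for which both sides are defined.
The correct formula is tan(x+y) = (tan(x) + tan(y))/(1 - tan(x)tan(y)).

Conclusion: No, this is NOT an identity.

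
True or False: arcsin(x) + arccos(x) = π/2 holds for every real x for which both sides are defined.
True.

Claim: arcsin(x) + arccos(x) = π/2.
Reasoning: Both sides are defined for -1 ≤ x ≤ 1. Let θ = arcsin(x), so sin θ = x and θ ∈ [-π/2, π/2]. Then cos(π/2 - θ) = sin θ = x and π/2 - θ ∈ [0, π], which is exactly the range of arccos, so arccos(x) = π/2 - θ. Adding: arcsin(x) + arccos(x) = θ + (π/2 - θ) = π/2.
So the two sides agree for every real x for which both sides are defined.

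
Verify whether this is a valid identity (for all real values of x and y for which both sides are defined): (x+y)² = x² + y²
No, this is NOT an identity.

Claim: (x+y)² = x² + y².
Test a specific point where both sides are defined: x = -1, y = 1.
LHS = (x+y)² ≈ 0.0000
RHS = x² + y² ≈ 2.0000
Since 0.0000 ≠ 2.0000, the equation fails at this point, so it cannot hold for all real values of x and y for which both sides are defined.
The correct expansion is (x+y)² = x² + 2xy + y²; the cross term 2xy is missing.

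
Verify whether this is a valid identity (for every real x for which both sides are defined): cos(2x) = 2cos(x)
No, this is NOT an identity.

Claim: cos(2x) = 2cos(x).
Test a specific point where both sides are defined: x = -π/4.
LHS = cos(2x) ≈ 0.0000
RHS = 2cos(x) ≈ 1.4142
Since 0.0000 ≠ 1.4142, the equation fails at this point, so it cannot hold for every real x for which both sides are defined.
The correct double-angle formula is cos(2x) = cos²x - sin²x.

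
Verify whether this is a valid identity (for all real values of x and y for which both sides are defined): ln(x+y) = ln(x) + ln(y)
Claim: ln(x+y) = ln(x) + ln(y).
Test a specific point where both sides are defined: x = 2, y = 1.
LHS = ln(x+y) ≈ 1.0986
RHS = ln(x) + ln(y) ≈ 0.6931
Since 1.0986 ≠ 0.6931, the equation fails at this point, so it cannot hold for all real values of x and y for which both sides are defined.
ln(x) + ln(y) = ln(xy), not ln(x+y).

Conclusion: No, this is NOT an identity.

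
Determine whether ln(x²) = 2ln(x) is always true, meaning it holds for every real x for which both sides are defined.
Claim: ln(x²) = 2ln(x).
Reasoning: The right side requires x > 0. For x > 0, x² = (e^(ln x))² = e^(2ln x), so ln(x²) = 2ln(x). (For x < 0 the right side is undefined, so those values are outside the claim.)
So the two sides agree for every real x for which both sides are defined.

Conclusion: Yes, this is an identity.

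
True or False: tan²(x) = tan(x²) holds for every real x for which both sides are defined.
Claim: tan²(x) = tan(x²).
Test a specific point where both sides are defined: x = π/6.
LHS = tan²(x) ≈ 0.3333
RHS = tan(x²) ≈ 0.2812
Since 0.3333 ≠ 0.2812, the equation fails at this point, so it cannot hold for every real x for which both sides are defined.
tan²(x) means (tan x)², squaring the output; tan(x²) squares the input. These are different functions.

Conclusion: False.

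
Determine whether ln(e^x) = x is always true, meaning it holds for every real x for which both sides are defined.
Claim: ln(e^x) = x.
Reasoning: ln is the inverse of the exponential: ln(e^x) asks for the exponent p with e^p = e^x, and since e^p is one-to-one that exponent is p = x.
So the two sides agree for every real x for which both sides are defined.

Conclusion: Yes, this is an identity.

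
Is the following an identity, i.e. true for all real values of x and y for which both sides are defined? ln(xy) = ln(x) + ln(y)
Claim: ln(xy) = ln(x) + ln(y).
Reasoning: Both sides are simultaneously defined only when x, y > 0. Write x = e^p, y = e^q (p = ln x, q = ln y). Then xy = e^p · e^q = e^(p+q), so ln(xy) = p + q = ln(x) + ln(y).
So the two sides agree for all real values of x and y for which both sides are defined.

Conclusion: Yes, this is an identity.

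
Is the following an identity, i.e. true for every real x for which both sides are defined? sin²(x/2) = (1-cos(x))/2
Yes, this is an identity.

Claim: sin²(x/2) = (1-cos(x))/2.
Reasoning: Use cos(2θ) = 1 - 2sin²θ with θ = x/2: cos(x) = 1 - 2sin²(x/2). Solving for sin²(x/2) gives (1 - cos(x))/2.
So the two sides agree for every real x for which both sides are defined.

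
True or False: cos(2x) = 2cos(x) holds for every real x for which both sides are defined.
Claim: cos(2x) = 2cos(x).
Test a specific point where both sides are defined: x = π/2.
LHS = cos(2x) ≈ -1.0000
RHS = 2cos(x) ≈ 0.0000
Since -1.0000 ≠ 0.0000, the equation fails at this point, so it cannot hold for every real x for which both sides are defined.
The correct double-angle formula is cos(2x) = cos²x - sin²x.

Conclusion: False.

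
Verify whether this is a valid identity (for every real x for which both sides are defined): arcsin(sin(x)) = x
No, this is NOT an identity.

Claim: arcsin(sin(x)) = x.
Test a specific point where both sides are defined: x = 2π/3.
LHS = arcsin(sin(x)) ≈ 1.0472
RHS = x ≈ 2.0944
Since 1.0472 ≠ 2.0944, the equation fails at this point, so it cannot hold for every real x for which both sides are defined.
arcsin only returns values in [-π/2, π/2], so arcsin(sin(x)) = x holds only for x in that interval, not for all real x.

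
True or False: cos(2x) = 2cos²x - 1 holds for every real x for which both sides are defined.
True.

Claim: cos(2x) = 2cos²x - 1.
Reasoning: cos(2x) = cos²x - sin²x. Replace sin²x by 1 - cos²x: cos²x - (1 - cos²x) = 2cos²x - 1.
So the two sides agree for every real x for which both sides are defined.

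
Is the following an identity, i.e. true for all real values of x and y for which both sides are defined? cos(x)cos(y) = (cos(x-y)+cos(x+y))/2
Yes, this is an identity.

Claim: cos(x)cos(y) = (cos(x-y)+cos(x+y))/2.
Reasoning: cos(x-y) = cos(x)cos(y) + sin(x)sin(y) and cos(x+y) = cos(x)cos(y) - sin(x)sin(y). Adding, cos(x-y) + cos(x+y) = 2cos(x)cos(y); divide by 2.
So the two sides agree for all real values of x and y for which both sides are defined.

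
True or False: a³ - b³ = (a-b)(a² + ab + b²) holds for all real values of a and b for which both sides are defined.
Claim: a³ - b³ = (a-b)(a² + ab + b²).
Reasoning: Expand the right side: (a-b)(a² + ab + b²) = a³ + a²b + ab² - a²b - ab² - b³ = a³ - b³ (the middle terms cancel in pairs).
So the two sides agree for all real values of a and b for which both sides are defined.

Conclusion: True.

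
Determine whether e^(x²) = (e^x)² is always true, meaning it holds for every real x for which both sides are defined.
Claim: e^(x²) = (e^x)².
Test a specific point where both sides are defined: x = 3.
LHS = e^(x²) ≈ 8103.0839
RHS = (e^x)² ≈ 403.4288
Since 8103.0839 ≠ 403.4288, the equation fails at this point, so it cannot hold for every real x for which both sides are defined.
(e^x)² = e^(2x), and 2x ≠ x² in general.

Conclusion: No, this is NOT an identity.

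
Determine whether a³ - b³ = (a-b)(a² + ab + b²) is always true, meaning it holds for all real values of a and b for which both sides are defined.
Claim: a³ - b³ = (a-b)(a² + ab + b²).
Reasoning: Expand the right side: (a-b)(a² + ab + b²) = a³ + a²b + ab² - a²b - ab² - b³ = a³ - b³ (the middle terms cancel in pairs).
So the two sides agree for all real values of a and b for which both sides are defined.

Conclusion: Yes, this is an identity.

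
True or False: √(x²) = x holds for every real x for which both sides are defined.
False.

Claim: √(x²) = x.
Test a specific point where both sides are defined: x = -1.
LHS = √(x²) ≈ 1.0000
RHS = x ≈ -1.0000
Since 1.0000 ≠ -1.0000, the equation fails at this point, so it cannot hold for every real x for which both sides are defined.
√(x²) = |x|, which differs from x whenever x < 0 (both sides are defined for every real x).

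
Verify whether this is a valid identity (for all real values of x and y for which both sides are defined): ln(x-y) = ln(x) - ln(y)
No, this is NOT an identity.

Claim: ln(x-y) = ln(x) - ln(y).
Test a specific point where both sides are defined: x = 4, y = 3.
LHS = ln(x-y) ≈ 0.0000
RHS = ln(x) - ln(y) ≈ 0.2877
Since 0.0000 ≠ 0.2877, the equation fails at this point, so it cannot hold for all real values of x and y for which both sides are defined.
ln(x) - ln(y) = ln(x/y), not ln(x-y).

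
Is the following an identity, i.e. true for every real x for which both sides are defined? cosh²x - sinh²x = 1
Claim: cosh²x - sinh²x = 1.
Reasoning: With cosh(x) = (e^x + e^-x)/2 and sinh(x) = (e^x - e^-x)/2: cosh²x = (e^(2x) + 2 + e^(-2x))/4 and sinh²x = (e^(2x) - 2 + e^(-2x))/4. Subtracting leaves 4/4 = 1.
So the two sides agree for every real x for which both sides are defined.

Conclusion: Yes, this is an identity.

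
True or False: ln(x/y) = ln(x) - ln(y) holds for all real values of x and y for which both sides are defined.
Claim: ln(x/y) = ln(x) - ln(y).
Reasoning: Both sides are simultaneously defined only when x, y > 0. Write x = e^p, y = e^q. Then x/y = e^(p-q), so ln(x/y) = p - q = ln(x) - ln(y).
So the two sides agree for all real values of x and y for which both sides are defined.

Conclusion: True.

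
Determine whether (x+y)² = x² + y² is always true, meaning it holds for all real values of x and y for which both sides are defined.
Claim: (x+y)² = x² + y².
Test a specific point where both sides are defined: x = 2, y = 3/2.
LHS = (x+y)² ≈ 12.2500
RHS = x² + y² ≈ 6.2500
Since 12.2500 ≠ 6.2500, the equation fails at this point, so it cannot hold for all real values of x and y for which both sides are defined.
The correct expansion is (x+y)² = x² + 2xy + y²; the cross term 2xy is missing.

Conclusion: No, this is NOT an identity.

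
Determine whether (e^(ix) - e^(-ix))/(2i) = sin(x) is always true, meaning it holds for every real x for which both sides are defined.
Claim: (e^(ix) - e^(-ix))/(2i) = sin(x).
Reasoning: By Euler's formula e^(ix) = cos(x) + i·sin(x) and e^(-ix) = cos(x) - i·sin(x). Subtracting cancels the cosine terms: e^(ix) - e^(-ix) = 2i·sin(x); divide by 2i.
So the two sides agree for every real x for which both sides are defined.

Conclusion: Yes, this is an identity.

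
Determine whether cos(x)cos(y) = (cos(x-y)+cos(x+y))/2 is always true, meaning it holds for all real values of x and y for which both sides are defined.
Claim: cos(x)cos(y) = (cos(x-y)+cos(x+y))/2.
Reasoning: cos(x-y) = cos(x)cos(y) + sin(x)sin(y) and cos(x+y) = cos(x)cos(y) - sin(x)sin(y). Adding, cos(x-y) + cos(x+y) = 2cos(x)cos(y); divide by 2.
So the two sides agree for all real values of x and y for which both sides are defined.

Conclusion: Yes, this is an identity.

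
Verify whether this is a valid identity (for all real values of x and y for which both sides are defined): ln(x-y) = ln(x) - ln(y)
No, this is NOT an identity.

Claim: ln(x-y) = ln(x) - ln(y).
Test a specific point where both sides are defined: x = 3/2, y = 1.
LHS = ln(x-y) ≈ -0.6931
RHS = ln(x) - ln(y) ≈ 0.4055
Since -0.6931 ≠ 0.4055, the equation fails at this point, so it cannot hold for all real values of x and y for which both sides are defined.
ln(x) - ln(y) = ln(x/y), not ln(x-y).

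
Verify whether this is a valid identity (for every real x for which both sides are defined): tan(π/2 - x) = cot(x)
Yes, this is an identity.

Claim: tan(π/2 - x) = cot(x).
Reasoning: tan(π/2 - x) = sin(π/2 - x)/cos(π/2 - x) = cos(x)/sin(x) = cot(x), using the cofunction identities sin(π/2 - x) = cos(x) and cos(π/2 - x) = sin(x).
So the two sides agree for every real x for which both sides are defined.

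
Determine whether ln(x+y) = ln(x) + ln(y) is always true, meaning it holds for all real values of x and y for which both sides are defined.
Claim: ln(x+y) = ln(x) + ln(y).
Test a specific point where both sides are defined: x = 4, y = 4.
LHS = ln(x+y) ≈ 2.0794
RHS = ln(x) + ln(y) ≈ 2.7726
Since 2.0794 ≠ 2.7726, the equation fails at this point, so it cannot hold for all real values of x and y for which both sides are defined.
ln(x) + ln(y) = ln(xy), not ln(x+y).

Conclusion: No, this is NOT an identity.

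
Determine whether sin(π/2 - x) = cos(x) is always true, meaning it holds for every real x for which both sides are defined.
Yes, this is an identity.

Claim: sin(π/2 - x) = cos(x).
Reasoning: Use sin(u - v) = sin(u)cos(v) - cos(u)sin(v) with u = π/2, v = x: sin(π/2)cos(x) - cos(π/2)sin(x) = 1·cos(x) - 0·sin(x) = cos(x).
So the two sides agree for every real x for which both sides are defined.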